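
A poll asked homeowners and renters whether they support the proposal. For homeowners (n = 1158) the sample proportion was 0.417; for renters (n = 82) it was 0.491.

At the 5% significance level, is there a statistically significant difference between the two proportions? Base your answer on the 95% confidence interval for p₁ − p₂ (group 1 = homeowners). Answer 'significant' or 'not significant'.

SE₁ = √(p̂₁(1−p̂₁)/n₁) = √(0.4170·0.5830/1158) = 0.01449; SE₂ = √(0.4910·0.5090/82) = 0.05521.
Independent samples: SE of the difference = √(SE₁² + SE₂²) = √(0.0002099601 + 0.0030481441) = 0.05708.
z* for 95% confidence is 1.960, so the margin of error is 1.960 × 0.05708 = 0.11188.
Point estimate p̂₁ − p̂₂ = 0.4170 − 0.4910 = -0.0740.
-0.0740 ± 0.11188 → (-0.18588, 0.03788).
The interval (-0.18588, 0.03788) contains 0, so the difference is not significant.

not significant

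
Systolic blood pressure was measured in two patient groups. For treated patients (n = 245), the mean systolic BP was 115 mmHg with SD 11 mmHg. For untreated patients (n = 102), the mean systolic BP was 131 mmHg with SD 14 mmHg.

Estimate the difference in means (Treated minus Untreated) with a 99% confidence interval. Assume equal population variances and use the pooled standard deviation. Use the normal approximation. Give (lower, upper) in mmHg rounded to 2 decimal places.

(-19.63, -12.37)

Pooled variance s_p² = [244·11² + 101·14²] / (245+102−2) = 142.9565, so s_p = 11.9564.
SE_diff = s_p·√(1/n₁ + 1/n₂) = 11.9564·√(1/245 + 1/102) = 1.4089.
z* = 2.576; margin = 2.576 × 1.4089 = 3.6293.
Difference = 115 − 131 = -16.0000.
-16.0000 ± 3.6293 → (-19.63, -12.37).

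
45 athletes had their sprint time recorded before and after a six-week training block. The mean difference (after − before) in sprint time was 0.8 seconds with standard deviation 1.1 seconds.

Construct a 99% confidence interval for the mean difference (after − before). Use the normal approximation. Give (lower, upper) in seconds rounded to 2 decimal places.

(0.38, 1.22)

This is a matched-pairs design, so SE = s_d/√n = 1.1/√45 = 0.1640.
Margin = 2.576 × 0.1640 = 0.4225; the interval is 0.8 ± 0.4225 = (0.38, 1.22).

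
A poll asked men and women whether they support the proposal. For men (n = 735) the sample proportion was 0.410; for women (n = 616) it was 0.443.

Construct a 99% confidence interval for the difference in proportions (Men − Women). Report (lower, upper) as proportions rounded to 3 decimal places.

(-0.103, 0.037)

Each SE is √(p̂(1−p̂)/n): √(0.4100·0.5900/735) = 0.01814 and √(0.4430·0.5570/616) = 0.02001.
SE(p̂₁ − p̂₂) = √(SE₁² + SE₂²) = √(0.0003290596 + 0.0004004001) = 0.02701, since the two samples are independent.
At 99% confidence z* = 2.576; margin = 2.576 × 0.02701 = 0.06958.
The difference is 0.4100 − 0.4430 = -0.0330, so the interval is -0.0330 ± 0.06958 = (-0.103, 0.037).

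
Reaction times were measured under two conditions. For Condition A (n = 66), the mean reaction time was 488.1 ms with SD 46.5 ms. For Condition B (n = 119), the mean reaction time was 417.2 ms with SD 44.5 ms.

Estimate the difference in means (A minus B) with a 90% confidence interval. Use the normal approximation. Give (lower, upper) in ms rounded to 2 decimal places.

(59.34, 82.46)

SE₁ = s₁/√n₁ = 46.5/√66 = 5.7238; SE₂ = 44.5/√119 = 4.0793.
Independent samples, unequal variances: SE_diff = √(SE₁² + SE₂²) = √(32.76188644 + 16.64068849) = 7.0287.
z* = 1.645, so margin of error = 1.645 × 7.0287 = 11.5622.
Difference in means = 488.1 − 417.2 = 70.9000.
70.9000 ± 11.5622 → (59.34, 82.46).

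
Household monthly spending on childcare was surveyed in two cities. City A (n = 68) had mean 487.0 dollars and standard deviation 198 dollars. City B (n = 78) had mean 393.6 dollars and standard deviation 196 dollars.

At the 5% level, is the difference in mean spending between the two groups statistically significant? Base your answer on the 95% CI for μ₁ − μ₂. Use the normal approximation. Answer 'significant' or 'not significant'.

SE₁ = s₁/√n₁ = 198/√68 = 24.0110; SE₂ = 196/√78 = 22.1926.
Independent samples, unequal variances: SE_diff = √(SE₁² + SE₂²) = √(576.528121 + 492.51149476) = 32.6962.
z* = 1.960, so margin of error = 1.960 × 32.6962 = 64.0846.
Difference in means = 487.0 − 393.6 = 93.4000.
93.4000 ± 64.0846 → (29.3154, 157.4846).
The interval (29.3154, 157.4846) does not contain 0, so the difference is significant.

significant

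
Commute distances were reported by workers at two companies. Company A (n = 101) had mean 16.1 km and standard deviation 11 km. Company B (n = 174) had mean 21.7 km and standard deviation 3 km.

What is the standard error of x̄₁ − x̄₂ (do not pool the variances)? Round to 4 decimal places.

1.1179

SE₁ = s₁/√n₁ = 11/√101 = 1.0945; SE₂ = 3/√174 = 0.2274.
Independent samples, unequal variances: SE_diff = √(SE₁² + SE₂²) = √(1.19793025 + 0.05171076) = 1.1179.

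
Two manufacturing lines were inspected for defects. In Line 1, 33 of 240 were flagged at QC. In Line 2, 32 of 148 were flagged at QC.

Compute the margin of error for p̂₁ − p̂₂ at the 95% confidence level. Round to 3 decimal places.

0.079

p̂₁ = 33/240 = 0.1375 and p̂₂ = 32/148 = 0.2162.
SE₁ = √(p̂₁(1−p̂₁)/n₁) = √(0.1375·0.8625/240) = 0.02223; SE₂ = √(0.2162·0.7838/148) = 0.03384.
Independent samples: SE of the difference = √(SE₁² + SE₂²) = √(0.0004941729 + 0.0011451456) = 0.04049.
z* for 95% confidence is 1.960, so the margin of error is 1.960 × 0.04049 = 0.07936.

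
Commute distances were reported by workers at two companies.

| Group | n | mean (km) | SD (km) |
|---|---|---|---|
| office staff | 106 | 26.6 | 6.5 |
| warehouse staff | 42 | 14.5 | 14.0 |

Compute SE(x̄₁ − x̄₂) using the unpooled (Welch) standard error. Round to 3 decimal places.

Standard errors of each mean: 6.5/√106 = 0.6313 and 14.0/√42 = 2.1602.
SE(x̄₁ − x̄₂) = √(0.6313² + 2.1602²) = 2.2506 for independent samples with unequal variances.

2.251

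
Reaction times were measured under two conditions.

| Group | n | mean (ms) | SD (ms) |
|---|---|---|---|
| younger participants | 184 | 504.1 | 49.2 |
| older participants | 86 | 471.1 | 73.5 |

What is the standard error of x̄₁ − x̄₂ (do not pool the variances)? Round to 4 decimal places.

Per-group SEs: s₁/√n₁ = 49.2/√184 = 3.6271, s₂/√n₂ = 73.5/√86 = 7.9257.
Unpooled SE of the difference: √(13.15585441 + 62.81672049) = 8.7162.

8.7162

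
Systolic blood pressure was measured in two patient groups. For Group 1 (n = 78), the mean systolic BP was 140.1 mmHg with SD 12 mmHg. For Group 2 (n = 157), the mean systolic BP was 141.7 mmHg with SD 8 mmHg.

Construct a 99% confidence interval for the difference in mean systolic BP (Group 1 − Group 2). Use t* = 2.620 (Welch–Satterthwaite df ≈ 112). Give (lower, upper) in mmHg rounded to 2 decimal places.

Standard errors of each mean: 12/√78 = 1.3587 and 8/√157 = 0.6385.
SE(x̄₁ − x̄₂) = √(1.3587² + 0.6385²) = 1.5012 for independent samples with unequal variances.
With t* = 2.620, the margin is 2.620 × 1.5012 = 3.9331.
x̄₁ − x̄₂ = 140.1 − 141.7 = -1.6000; the interval is -1.6000 ± 3.9331 = (-5.53, 2.33).

(-5.53, 2.33)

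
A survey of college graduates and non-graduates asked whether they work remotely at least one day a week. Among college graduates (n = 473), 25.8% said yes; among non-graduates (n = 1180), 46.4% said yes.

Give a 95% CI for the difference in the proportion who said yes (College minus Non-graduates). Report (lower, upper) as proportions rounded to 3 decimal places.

(-0.255, -0.157)

SE₁ = √(p̂₁(1−p̂₁)/n₁) = √(0.2580·0.7420/473) = 0.02012; SE₂ = √(0.4640·0.5360/1180) = 0.01452.
Independent samples: SE of the difference = √(SE₁² + SE₂²) = √(0.0004048144 + 0.0002108304) = 0.02481.
z* for 95% confidence is 1.960, so the margin of error is 1.960 × 0.02481 = 0.04863.
Point estimate p̂₁ − p̂₂ = 0.2580 − 0.4640 = -0.2060.
-0.2060 ± 0.04863 → (-0.255, -0.157).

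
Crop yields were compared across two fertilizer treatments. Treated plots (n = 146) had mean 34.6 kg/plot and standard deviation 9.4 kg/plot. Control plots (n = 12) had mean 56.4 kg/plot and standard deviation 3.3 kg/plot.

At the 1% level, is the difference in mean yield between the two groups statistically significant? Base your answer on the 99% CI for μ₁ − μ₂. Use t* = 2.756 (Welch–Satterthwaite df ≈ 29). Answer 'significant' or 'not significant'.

significant

Per-group SEs: s₁/√n₁ = 9.4/√146 = 0.7779, s₂/√n₂ = 3.3/√12 = 0.9526.
Unpooled SE of the difference: √(0.60512841 + 0.90744676) = 1.2299.
Margin of error = t* · SE = 2.756 × 1.2299 = 3.3896.
x̄₁ − x̄₂ = 34.6 − 56.4 = -21.8000.
CI: -21.8000 ± 3.3896 = (-25.1896, -18.4104).
The interval (-25.1896, -18.4104) does not contain 0, so the difference is significant.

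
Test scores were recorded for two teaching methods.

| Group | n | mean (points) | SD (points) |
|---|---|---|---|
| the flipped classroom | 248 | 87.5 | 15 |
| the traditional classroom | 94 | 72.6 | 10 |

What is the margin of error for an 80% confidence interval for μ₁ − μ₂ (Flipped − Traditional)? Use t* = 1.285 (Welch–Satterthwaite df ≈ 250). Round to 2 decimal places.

1.80

Standard errors of each mean: 15/√248 = 0.9525 and 10/√94 = 1.0314.
SE(x̄₁ − x̄₂) = √(0.9525² + 1.0314²) = 1.4039 for independent samples with unequal variances.
With t* = 1.285, the margin is 1.285 × 1.4039 = 1.8040.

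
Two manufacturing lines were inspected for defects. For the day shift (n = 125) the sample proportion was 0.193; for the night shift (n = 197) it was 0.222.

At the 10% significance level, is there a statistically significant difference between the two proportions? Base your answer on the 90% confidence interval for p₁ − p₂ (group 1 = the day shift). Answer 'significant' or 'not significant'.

The two standard errors are √(0.1930×0.8070/125) = 0.03530 and √(0.2220×0.7780/197) = 0.02961.
Because the samples are independent, SE_diff = √(0.03530² + 0.02961²) = 0.04607.
Using z* = 1.645 for 90%, ME = 1.645 × 0.04607 = 0.07579.
p̂₁ − p̂₂ = -0.0290; interval -0.0290 ± 0.07579 gives (-0.10479, 0.04679).
The interval (-0.10479, 0.04679) contains 0, so the difference is not significant.

not significant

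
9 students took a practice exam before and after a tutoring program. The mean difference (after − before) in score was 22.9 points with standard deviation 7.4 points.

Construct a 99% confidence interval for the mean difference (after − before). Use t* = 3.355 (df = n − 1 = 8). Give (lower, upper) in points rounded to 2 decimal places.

(14.62, 31.18)

Paired design: SE = s_d/√n = 7.4/√9 = 2.4667.
t* = 3.355; margin of error = 3.355 × 2.4667 = 8.2758.
22.9 ± 8.2758 → (14.62, 31.18).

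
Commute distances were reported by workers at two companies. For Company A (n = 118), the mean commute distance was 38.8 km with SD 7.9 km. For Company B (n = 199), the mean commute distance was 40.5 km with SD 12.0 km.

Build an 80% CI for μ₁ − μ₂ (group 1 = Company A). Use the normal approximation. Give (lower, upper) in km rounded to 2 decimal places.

(-3.13, -0.27)

Per-group SEs: s₁/√n₁ = 7.9/√118 = 0.7273, s₂/√n₂ = 12.0/√199 = 0.8507.
Unpooled SE of the difference: √(0.52896529 + 0.72369049) = 1.1192.
Margin of error = z* · SE = 1.282 × 1.1192 = 1.4348.
x̄₁ − x̄₂ = 38.8 − 40.5 = -1.7000.
CI: -1.7000 ± 1.4348 = (-3.13, -0.27).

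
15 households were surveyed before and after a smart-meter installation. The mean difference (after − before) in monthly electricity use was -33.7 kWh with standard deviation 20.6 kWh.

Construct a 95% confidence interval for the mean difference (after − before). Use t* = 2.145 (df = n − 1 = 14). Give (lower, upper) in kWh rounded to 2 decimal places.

(-45.11, -22.29)

This is a matched-pairs design, so SE = s_d/√n = 20.6/√15 = 5.3189.
Margin = 2.145 × 5.3189 = 11.4090; the interval is -33.7 ± 11.4090 = (-45.11, -22.29).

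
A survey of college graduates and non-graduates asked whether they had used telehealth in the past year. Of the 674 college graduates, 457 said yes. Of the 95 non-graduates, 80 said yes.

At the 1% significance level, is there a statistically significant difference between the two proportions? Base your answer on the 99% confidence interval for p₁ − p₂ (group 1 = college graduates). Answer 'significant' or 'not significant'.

significant

First, p̂₁ = 457/674 = 0.6780; p̂₂ = 80/95 = 0.8421.
The two standard errors are √(0.6780×0.3220/674) = 0.01800 and √(0.8421×0.1579/95) = 0.03741.
Because the samples are independent, SE_diff = √(0.01800² + 0.03741²) = 0.04152.
Using z* = 2.576 for 99%, ME = 2.576 × 0.04152 = 0.10696.
p̂₁ − p̂₂ = -0.1641; interval -0.1641 ± 0.10696 gives (-0.27106, -0.05714).
The interval (-0.27106, -0.05714) does not contain 0, so the difference is significant.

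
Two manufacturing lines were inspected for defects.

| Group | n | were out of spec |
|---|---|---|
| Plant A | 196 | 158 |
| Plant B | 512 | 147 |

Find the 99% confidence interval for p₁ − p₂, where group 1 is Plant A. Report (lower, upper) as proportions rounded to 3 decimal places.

First, p̂₁ = 158/196 = 0.8061; p̂₂ = 147/512 = 0.2871.
The two standard errors are √(0.8061×0.1939/196) = 0.02824 and √(0.2871×0.7129/512) = 0.01999.
Because the samples are independent, SE_diff = √(0.02824² + 0.01999²) = 0.03460.
Using z* = 2.576 for 99%, ME = 2.576 × 0.03460 = 0.08913.
p̂₁ − p̂₂ = 0.5190; interval 0.5190 ± 0.08913 gives (0.430, 0.608).

(0.430, 0.608)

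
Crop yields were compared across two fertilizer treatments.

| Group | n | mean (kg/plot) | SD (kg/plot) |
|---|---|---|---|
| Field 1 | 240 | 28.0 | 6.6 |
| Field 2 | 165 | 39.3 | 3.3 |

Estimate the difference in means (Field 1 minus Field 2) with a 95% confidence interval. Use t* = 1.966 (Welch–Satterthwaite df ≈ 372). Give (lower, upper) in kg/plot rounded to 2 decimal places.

Per-group SEs: s₁/√n₁ = 6.6/√240 = 0.4260, s₂/√n₂ = 3.3/√165 = 0.2569.
Unpooled SE of the difference: √(0.181476 + 0.06599761) = 0.4975.
Margin of error = t* · SE = 1.966 × 0.4975 = 0.9781.
x̄₁ − x̄₂ = 28.0 − 39.3 = -11.3000.
CI: -11.3000 ± 0.9781 = (-12.28, -10.32).

(-12.28, -10.32)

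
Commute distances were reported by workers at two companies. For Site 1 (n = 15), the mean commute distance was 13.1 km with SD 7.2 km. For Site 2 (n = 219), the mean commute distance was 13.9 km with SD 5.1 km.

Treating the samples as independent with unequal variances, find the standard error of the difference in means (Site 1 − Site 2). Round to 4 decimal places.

1.8907

Per-group SEs: s₁/√n₁ = 7.2/√15 = 1.8590, s₂/√n₂ = 5.1/√219 = 0.3446.
Unpooled SE of the difference: √(3.455881 + 0.11874916) = 1.8907.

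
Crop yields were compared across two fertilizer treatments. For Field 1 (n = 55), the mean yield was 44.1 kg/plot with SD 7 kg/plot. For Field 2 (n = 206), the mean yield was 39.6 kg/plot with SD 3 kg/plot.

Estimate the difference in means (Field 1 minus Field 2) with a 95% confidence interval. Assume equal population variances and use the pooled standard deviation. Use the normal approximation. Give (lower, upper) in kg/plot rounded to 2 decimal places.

Pooled variance s_p² = [54·7² + 205·3²] / (55+206−2) = 17.3398, so s_p = 4.1641.
SE_diff = s_p·√(1/n₁ + 1/n₂) = 4.1641·√(1/55 + 1/206) = 0.6320.
z* = 1.960; margin = 1.960 × 0.6320 = 1.2387.
Difference = 44.1 − 39.6 = 4.5000.
4.5000 ± 1.2387 → (3.26, 5.74).

(3.26, 5.74)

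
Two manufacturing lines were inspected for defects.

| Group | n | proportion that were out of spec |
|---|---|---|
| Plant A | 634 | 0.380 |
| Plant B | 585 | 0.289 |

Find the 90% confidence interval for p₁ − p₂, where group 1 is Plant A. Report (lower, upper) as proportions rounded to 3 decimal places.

Each SE is √(p̂(1−p̂)/n): √(0.3800·0.6200/634) = 0.01928 and √(0.2890·0.7110/585) = 0.01874.
SE(p̂₁ − p̂₂) = √(SE₁² + SE₂²) = √(0.0003717184 + 0.0003511876) = 0.02689, since the two samples are independent.
At 90% confidence z* = 1.645; margin = 1.645 × 0.02689 = 0.04423.
The difference is 0.3800 − 0.2890 = 0.0910, so the interval is 0.0910 ± 0.04423 = (0.047, 0.135).

(0.047, 0.135)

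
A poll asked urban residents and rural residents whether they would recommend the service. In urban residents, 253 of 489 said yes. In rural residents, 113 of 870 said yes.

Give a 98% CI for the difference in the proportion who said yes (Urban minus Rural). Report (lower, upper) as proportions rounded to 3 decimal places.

Sample proportions: 253/489 = 0.5174, 113/870 = 0.1299.
Each SE is √(p̂(1−p̂)/n): √(0.5174·0.4826/489) = 0.02260 and √(0.1299·0.8701/870) = 0.01140.
SE(p̂₁ − p̂₂) = √(SE₁² + SE₂²) = √(0.00051076 + 0.00012996) = 0.02531, since the two samples are independent.
At 98% confidence z* = 2.326; margin = 2.326 × 0.02531 = 0.05887.
The difference is 0.5174 − 0.1299 = 0.3875, so the interval is 0.3875 ± 0.05887 = (0.329, 0.446).

(0.329, 0.446)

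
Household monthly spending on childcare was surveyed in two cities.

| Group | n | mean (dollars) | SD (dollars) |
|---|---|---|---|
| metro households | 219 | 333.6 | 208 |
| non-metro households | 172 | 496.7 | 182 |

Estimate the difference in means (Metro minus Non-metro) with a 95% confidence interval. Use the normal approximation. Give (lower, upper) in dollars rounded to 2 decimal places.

(-201.81, -124.39)

Per-group SEs: s₁/√n₁ = 208/√219 = 14.0553, s₂/√n₂ = 182/√172 = 13.8774.
Unpooled SE of the difference: √(197.55145809 + 192.58223076) = 19.7518.
Margin of error = z* · SE = 1.960 × 19.7518 = 38.7135.
x̄₁ − x̄₂ = 333.6 − 496.7 = -163.1000.
CI: -163.1000 ± 38.7135 = (-201.81, -124.39).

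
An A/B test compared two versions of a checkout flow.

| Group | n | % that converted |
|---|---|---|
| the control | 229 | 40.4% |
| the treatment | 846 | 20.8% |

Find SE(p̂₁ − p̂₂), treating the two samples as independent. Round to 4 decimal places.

0.0353

The two standard errors are √(0.4040×0.5960/229) = 0.03243 and √(0.2080×0.7920/846) = 0.01395.
Because the samples are independent, SE_diff = √(0.03243² + 0.01395²) = 0.03530.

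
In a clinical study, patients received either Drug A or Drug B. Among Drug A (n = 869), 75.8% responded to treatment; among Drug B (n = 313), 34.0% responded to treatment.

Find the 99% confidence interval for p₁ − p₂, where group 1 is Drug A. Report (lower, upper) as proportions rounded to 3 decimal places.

(0.340, 0.496)

SE₁ = √(p̂₁(1−p̂₁)/n₁) = √(0.7580·0.2420/869) = 0.01453; SE₂ = √(0.3400·0.6600/313) = 0.02678.
Independent samples: SE of the difference = √(SE₁² + SE₂²) = √(0.0002111209 + 0.0007171684) = 0.03047.
z* for 99% confidence is 2.576, so the margin of error is 2.576 × 0.03047 = 0.07849.
Point estimate p̂₁ − p̂₂ = 0.7580 − 0.3400 = 0.4180.
0.4180 ± 0.07849 → (0.340, 0.496).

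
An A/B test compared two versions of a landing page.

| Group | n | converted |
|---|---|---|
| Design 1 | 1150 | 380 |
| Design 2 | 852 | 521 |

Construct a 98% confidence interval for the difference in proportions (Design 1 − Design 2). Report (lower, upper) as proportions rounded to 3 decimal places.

(-0.332, -0.231)

First, p̂₁ = 380/1150 = 0.3304; p̂₂ = 521/852 = 0.6115.
The two standard errors are √(0.3304×0.6696/1150) = 0.01387 and √(0.6115×0.3885/852) = 0.01670.
Because the samples are independent, SE_diff = √(0.01387² + 0.01670²) = 0.02171.
Using z* = 2.326 for 98%, ME = 2.326 × 0.02171 = 0.05050.
p̂₁ − p̂₂ = -0.2811; interval -0.2811 ± 0.05050 gives (-0.332, -0.231).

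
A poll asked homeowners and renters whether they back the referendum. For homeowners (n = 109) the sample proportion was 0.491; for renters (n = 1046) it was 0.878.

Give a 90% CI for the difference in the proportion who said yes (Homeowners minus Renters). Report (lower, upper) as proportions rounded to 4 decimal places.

(-0.4675, -0.3065)

The two standard errors are √(0.4910×0.5090/109) = 0.04788 and √(0.8780×0.1220/1046) = 0.01012.
Because the samples are independent, SE_diff = √(0.04788² + 0.01012²) = 0.04894.
Using z* = 1.645 for 90%, ME = 1.645 × 0.04894 = 0.08051.
p̂₁ − p̂₂ = -0.3870; interval -0.3870 ± 0.08051 gives (-0.4675, -0.3065).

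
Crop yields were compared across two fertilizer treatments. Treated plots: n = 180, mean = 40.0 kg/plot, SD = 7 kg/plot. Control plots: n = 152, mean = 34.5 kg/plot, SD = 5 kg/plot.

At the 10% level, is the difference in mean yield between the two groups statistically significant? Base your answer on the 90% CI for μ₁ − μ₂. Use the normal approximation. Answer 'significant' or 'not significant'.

Standard errors of each mean: 7/√180 = 0.5217 and 5/√152 = 0.4056.
SE(x̄₁ − x̄₂) = √(0.5217² + 0.4056²) = 0.6608 for independent samples with unequal variances.
With z* = 1.645, the margin is 1.645 × 0.6608 = 1.0870.
x̄₁ − x̄₂ = 40.0 − 34.5 = 5.5000; the interval is 5.5000 ± 1.0870 = (4.4130, 6.5870).
The interval (4.4130, 6.5870) does not contain 0, so the difference is significant.

significant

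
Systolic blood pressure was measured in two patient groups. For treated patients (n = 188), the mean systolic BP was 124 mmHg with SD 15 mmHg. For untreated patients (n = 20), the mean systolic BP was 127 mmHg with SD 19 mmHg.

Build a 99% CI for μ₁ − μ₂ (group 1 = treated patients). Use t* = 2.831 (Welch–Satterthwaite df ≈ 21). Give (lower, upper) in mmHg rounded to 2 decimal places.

SE₁ = s₁/√n₁ = 15/√188 = 1.0940; SE₂ = 19/√20 = 4.2485.
Independent samples, unequal variances: SE_diff = √(SE₁² + SE₂²) = √(1.196836 + 18.04975225) = 4.3871.
t* = 2.831, so margin of error = 2.831 × 4.3871 = 12.4199.
Difference in means = 124 − 127 = -3.0000.
-3.0000 ± 12.4199 → (-15.42, 9.42).

(-15.42, 9.42)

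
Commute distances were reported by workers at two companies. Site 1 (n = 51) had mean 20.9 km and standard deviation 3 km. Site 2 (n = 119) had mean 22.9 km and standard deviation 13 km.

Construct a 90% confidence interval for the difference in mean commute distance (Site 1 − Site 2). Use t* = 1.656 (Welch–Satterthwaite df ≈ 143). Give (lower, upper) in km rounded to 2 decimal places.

Per-group SEs: s₁/√n₁ = 3/√51 = 0.4201, s₂/√n₂ = 13/√119 = 1.1917.
Unpooled SE of the difference: √(0.17648401 + 1.42014889) = 1.2636.
Margin of error = t* · SE = 1.656 × 1.2636 = 2.0925.
x̄₁ − x̄₂ = 20.9 − 22.9 = -2.0000.
CI: -2.0000 ± 2.0925 = (-4.09, 0.09).

(-4.09, 0.09)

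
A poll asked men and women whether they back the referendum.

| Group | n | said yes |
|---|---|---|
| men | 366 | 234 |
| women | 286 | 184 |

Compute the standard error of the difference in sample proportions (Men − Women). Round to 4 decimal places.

0.0378

p̂₁ = 234/366 = 0.6393 and p̂₂ = 184/286 = 0.6434.
SE₁ = √(p̂₁(1−p̂₁)/n₁) = √(0.6393·0.3607/366) = 0.02510; SE₂ = √(0.6434·0.3566/286) = 0.02832.
Independent samples: SE of the difference = √(SE₁² + SE₂²) = √(0.00063001 + 0.0008020224) = 0.03784.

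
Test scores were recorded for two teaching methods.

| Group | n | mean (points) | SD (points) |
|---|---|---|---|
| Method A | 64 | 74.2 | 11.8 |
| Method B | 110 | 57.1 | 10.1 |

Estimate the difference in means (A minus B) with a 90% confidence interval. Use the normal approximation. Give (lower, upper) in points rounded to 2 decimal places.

Per-group SEs: s₁/√n₁ = 11.8/√64 = 1.4750, s₂/√n₂ = 10.1/√110 = 0.9630.
Unpooled SE of the difference: √(2.175625 + 0.927369) = 1.7615.
Margin of error = z* · SE = 1.645 × 1.7615 = 2.8977.
x̄₁ − x̄₂ = 74.2 − 57.1 = 17.1000.
CI: 17.1000 ± 2.8977 = (14.20, 20.00).

(14.20, 20.00)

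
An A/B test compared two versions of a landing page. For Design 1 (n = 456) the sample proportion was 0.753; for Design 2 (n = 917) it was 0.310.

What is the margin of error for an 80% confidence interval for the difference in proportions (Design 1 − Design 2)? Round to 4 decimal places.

0.0325

The two standard errors are √(0.7530×0.2470/456) = 0.02020 and √(0.3100×0.6900/917) = 0.01527.
Because the samples are independent, SE_diff = √(0.02020² + 0.01527²) = 0.02532.
Using z* = 1.282 for 80%, ME = 1.282 × 0.02532 = 0.03246.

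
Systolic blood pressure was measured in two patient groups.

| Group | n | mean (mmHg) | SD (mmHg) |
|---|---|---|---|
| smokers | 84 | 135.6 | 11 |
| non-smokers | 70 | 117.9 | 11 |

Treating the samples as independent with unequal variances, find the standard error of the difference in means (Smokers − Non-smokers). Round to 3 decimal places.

1.780

Standard errors of each mean: 11/√84 = 1.2002 and 11/√70 = 1.3148.
SE(x̄₁ − x̄₂) = √(1.2002² + 1.3148²) = 1.7802 for independent samples with unequal variances.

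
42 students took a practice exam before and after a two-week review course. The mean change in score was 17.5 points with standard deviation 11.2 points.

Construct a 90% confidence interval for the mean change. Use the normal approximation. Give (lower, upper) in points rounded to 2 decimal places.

This is a matched-pairs design, so SE = s_d/√n = 11.2/√42 = 1.7282.
Margin = 1.645 × 1.7282 = 2.8429; the interval is 17.5 ± 2.8429 = (14.66, 20.34).

(14.66, 20.34)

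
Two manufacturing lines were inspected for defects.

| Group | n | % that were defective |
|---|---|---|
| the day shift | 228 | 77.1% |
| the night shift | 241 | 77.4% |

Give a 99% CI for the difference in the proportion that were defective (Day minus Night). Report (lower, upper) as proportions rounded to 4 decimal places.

(-0.1028, 0.0968)

SE₁ = √(p̂₁(1−p̂₁)/n₁) = √(0.7710·0.2290/228) = 0.02783; SE₂ = √(0.7740·0.2260/241) = 0.02694.
Independent samples: SE of the difference = √(SE₁² + SE₂²) = √(0.0007745089 + 0.0007257636) = 0.03873.
z* for 99% confidence is 2.576, so the margin of error is 2.576 × 0.03873 = 0.09977.
Point estimate p̂₁ − p̂₂ = 0.7710 − 0.7740 = -0.0030.
-0.0030 ± 0.09977 → (-0.1028, 0.0968).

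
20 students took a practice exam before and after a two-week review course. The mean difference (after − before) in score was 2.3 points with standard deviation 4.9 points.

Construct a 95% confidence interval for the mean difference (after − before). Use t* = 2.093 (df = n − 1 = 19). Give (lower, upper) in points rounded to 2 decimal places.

This is a matched-pairs design, so SE = s_d/√n = 4.9/√20 = 1.0957.
Margin = 2.093 × 1.0957 = 2.2933; the interval is 2.3 ± 2.2933 = (0.01, 4.59).

(0.01, 4.59)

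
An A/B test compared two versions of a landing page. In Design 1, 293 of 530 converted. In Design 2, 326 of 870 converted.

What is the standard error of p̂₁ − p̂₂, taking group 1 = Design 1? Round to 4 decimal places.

p̂₁ = 293/530 = 0.5528 and p̂₂ = 326/870 = 0.3747.
SE₁ = √(p̂₁(1−p̂₁)/n₁) = √(0.5528·0.4472/530) = 0.02160; SE₂ = √(0.3747·0.6253/870) = 0.01641.
Independent samples: SE of the difference = √(SE₁² + SE₂²) = √(0.00046656 + 0.0002692881) = 0.02713.

0.0271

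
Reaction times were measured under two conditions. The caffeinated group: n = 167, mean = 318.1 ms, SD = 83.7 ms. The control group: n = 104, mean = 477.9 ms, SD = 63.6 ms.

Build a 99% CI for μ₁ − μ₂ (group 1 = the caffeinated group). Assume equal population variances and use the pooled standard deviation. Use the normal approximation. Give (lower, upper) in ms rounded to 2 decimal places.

Pooled variance s_p² = [166·83.7² + 103·63.6²] / (167+104−2) = 5872.0276, so s_p = 76.6292.
SE_diff = s_p·√(1/n₁ + 1/n₂) = 76.6292·√(1/167 + 1/104) = 9.5720.
z* = 2.576; margin = 2.576 × 9.5720 = 24.6575.
Difference = 318.1 − 477.9 = -159.8000.
-159.8000 ± 24.6575 → (-184.46, -135.14).

(-184.46, -135.14)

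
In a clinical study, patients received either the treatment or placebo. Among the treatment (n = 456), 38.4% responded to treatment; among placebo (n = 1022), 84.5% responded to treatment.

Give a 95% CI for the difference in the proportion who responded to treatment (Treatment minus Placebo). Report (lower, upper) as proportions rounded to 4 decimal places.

(-0.5109, -0.4111)

Each SE is √(p̂(1−p̂)/n): √(0.3840·0.6160/456) = 0.02278 and √(0.8450·0.1550/1022) = 0.01132.
SE(p̂₁ − p̂₂) = √(SE₁² + SE₂²) = √(0.0005189284 + 0.0001281424) = 0.02544, since the two samples are independent.
At 95% confidence z* = 1.960; margin = 1.960 × 0.02544 = 0.04986.
The difference is 0.3840 − 0.8450 = -0.4610, so the interval is -0.4610 ± 0.04986 = (-0.5109, -0.4111).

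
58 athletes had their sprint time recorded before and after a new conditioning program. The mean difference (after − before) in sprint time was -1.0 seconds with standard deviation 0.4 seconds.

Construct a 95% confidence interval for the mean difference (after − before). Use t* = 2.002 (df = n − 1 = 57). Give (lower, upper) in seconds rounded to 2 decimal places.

Paired design: SE = s_d/√n = 0.4/√58 = 0.0525.
t* = 2.002; margin of error = 2.002 × 0.0525 = 0.1051.
-1.0 ± 0.1051 → (-1.11, -0.89).

(-1.11, -0.89)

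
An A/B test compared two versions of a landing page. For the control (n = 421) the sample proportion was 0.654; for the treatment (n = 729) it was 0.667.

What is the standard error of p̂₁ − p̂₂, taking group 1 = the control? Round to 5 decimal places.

0.02902

SE₁ = √(p̂₁(1−p̂₁)/n₁) = √(0.6540·0.3460/421) = 0.02318; SE₂ = √(0.6670·0.3330/729) = 0.01746.
Independent samples: SE of the difference = √(SE₁² + SE₂²) = √(0.0005373124 + 0.0003048516) = 0.02902.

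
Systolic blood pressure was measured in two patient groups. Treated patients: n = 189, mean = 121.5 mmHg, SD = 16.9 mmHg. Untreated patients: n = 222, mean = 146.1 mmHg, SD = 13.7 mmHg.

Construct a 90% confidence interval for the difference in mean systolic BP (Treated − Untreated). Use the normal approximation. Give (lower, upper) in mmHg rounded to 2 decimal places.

(-27.13, -22.07)

Standard errors of each mean: 16.9/√189 = 1.2293 and 13.7/√222 = 0.9195.
SE(x̄₁ − x̄₂) = √(1.2293² + 0.9195²) = 1.5351 for independent samples with unequal variances.
With z* = 1.645, the margin is 1.645 × 1.5351 = 2.5252.
x̄₁ − x̄₂ = 121.5 − 146.1 = -24.6000; the interval is -24.6000 ± 2.5252 = (-27.13, -22.07).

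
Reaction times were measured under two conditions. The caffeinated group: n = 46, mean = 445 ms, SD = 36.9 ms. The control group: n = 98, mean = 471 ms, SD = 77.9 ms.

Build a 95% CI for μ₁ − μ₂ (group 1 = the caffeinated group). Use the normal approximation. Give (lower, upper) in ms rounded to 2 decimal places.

SE₁ = s₁/√n₁ = 36.9/√46 = 5.4406; SE₂ = 77.9/√98 = 7.8691.
Independent samples, unequal variances: SE_diff = √(SE₁² + SE₂²) = √(29.60012836 + 61.92273481) = 9.5668.
z* = 1.960, so margin of error = 1.960 × 9.5668 = 18.7509.
Difference in means = 445 − 471 = -26.0000.
-26.0000 ± 18.7509 → (-44.75, -7.25).

(-44.75, -7.25)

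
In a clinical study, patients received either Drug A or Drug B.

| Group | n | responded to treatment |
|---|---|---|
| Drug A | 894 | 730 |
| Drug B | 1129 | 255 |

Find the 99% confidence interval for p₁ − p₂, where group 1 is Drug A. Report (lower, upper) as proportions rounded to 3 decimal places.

(0.544, 0.637)

Sample proportions: 730/894 = 0.8166, 255/1129 = 0.2259.
Each SE is √(p̂(1−p̂)/n): √(0.8166·0.1834/894) = 0.01294 and √(0.2259·0.7741/1129) = 0.01245.
SE(p̂₁ − p̂₂) = √(SE₁² + SE₂²) = √(0.0001674436 + 0.0001550025) = 0.01796, since the two samples are independent.
At 99% confidence z* = 2.576; margin = 2.576 × 0.01796 = 0.04626.
The difference is 0.8166 − 0.2259 = 0.5907, so the interval is 0.5907 ± 0.04626 = (0.544, 0.637).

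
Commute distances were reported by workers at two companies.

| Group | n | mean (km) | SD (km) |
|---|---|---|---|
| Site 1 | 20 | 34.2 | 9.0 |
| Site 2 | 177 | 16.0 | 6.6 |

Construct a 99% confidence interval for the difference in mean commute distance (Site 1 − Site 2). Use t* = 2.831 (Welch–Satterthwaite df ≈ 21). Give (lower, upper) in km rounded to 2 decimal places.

(12.33, 24.07)

Per-group SEs: s₁/√n₁ = 9.0/√20 = 2.0125, s₂/√n₂ = 6.6/√177 = 0.4961.
Unpooled SE of the difference: √(4.05015625 + 0.24611521) = 2.0727.
Margin of error = t* · SE = 2.831 × 2.0727 = 5.8678.
x̄₁ − x̄₂ = 34.2 − 16.0 = 18.2000.
CI: 18.2000 ± 5.8678 = (12.33, 24.07).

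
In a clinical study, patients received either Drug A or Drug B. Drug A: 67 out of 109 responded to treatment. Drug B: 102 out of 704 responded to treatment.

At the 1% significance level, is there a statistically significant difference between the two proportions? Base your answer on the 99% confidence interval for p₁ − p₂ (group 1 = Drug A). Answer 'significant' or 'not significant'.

p̂₁ = 67/109 = 0.6147 and p̂₂ = 102/704 = 0.1449.
SE₁ = √(p̂₁(1−p̂₁)/n₁) = √(0.6147·0.3853/109) = 0.04661; SE₂ = √(0.1449·0.8551/704) = 0.01327.
Independent samples: SE of the difference = √(SE₁² + SE₂²) = √(0.0021724921 + 0.0001760929) = 0.04846.
z* for 99% confidence is 2.576, so the margin of error is 2.576 × 0.04846 = 0.12483.
Point estimate p̂₁ − p̂₂ = 0.6147 − 0.1449 = 0.4698.
0.4698 ± 0.12483 → (0.34497, 0.59463).
The interval (0.34497, 0.59463) does not contain 0, so the difference is significant.

significant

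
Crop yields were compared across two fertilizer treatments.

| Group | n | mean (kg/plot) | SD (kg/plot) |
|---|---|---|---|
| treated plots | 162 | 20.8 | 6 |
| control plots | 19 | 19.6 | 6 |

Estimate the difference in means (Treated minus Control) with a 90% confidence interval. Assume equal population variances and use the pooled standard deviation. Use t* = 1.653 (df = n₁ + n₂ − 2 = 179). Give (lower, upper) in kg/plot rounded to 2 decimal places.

Pooled variance s_p² = [161·6² + 18·6²] / (162+19−2) = 36.0000, so s_p = 6.0000.
SE_diff = s_p·√(1/n₁ + 1/n₂) = 6.0000·√(1/162 + 1/19) = 1.4550.
t* = 1.653; margin = 1.653 × 1.4550 = 2.4051.
Difference = 20.8 − 19.6 = 1.2000.
1.2000 ± 2.4051 → (-1.21, 3.61).

(-1.21, 3.61)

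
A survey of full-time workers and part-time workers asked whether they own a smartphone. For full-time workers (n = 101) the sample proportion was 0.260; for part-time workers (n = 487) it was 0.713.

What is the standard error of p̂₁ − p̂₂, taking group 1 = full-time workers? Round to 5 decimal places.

0.04822

The two standard errors are √(0.2600×0.7400/101) = 0.04365 and √(0.7130×0.2870/487) = 0.02050.
Because the samples are independent, SE_diff = √(0.04365² + 0.02050²) = 0.04822.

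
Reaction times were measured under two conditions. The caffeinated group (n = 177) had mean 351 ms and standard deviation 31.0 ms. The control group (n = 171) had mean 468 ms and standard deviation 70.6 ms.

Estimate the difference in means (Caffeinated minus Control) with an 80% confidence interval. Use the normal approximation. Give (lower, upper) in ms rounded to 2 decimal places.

Standard errors of each mean: 31.0/√177 = 2.3301 and 70.6/√171 = 5.3989.
SE(x̄₁ − x̄₂) = √(2.3301² + 5.3989²) = 5.8803 for independent samples with unequal variances.
With z* = 1.282, the margin is 1.282 × 5.8803 = 7.5385.
x̄₁ − x̄₂ = 351 − 468 = -117.0000; the interval is -117.0000 ± 7.5385 = (-124.54, -109.46).

(-124.54, -109.46)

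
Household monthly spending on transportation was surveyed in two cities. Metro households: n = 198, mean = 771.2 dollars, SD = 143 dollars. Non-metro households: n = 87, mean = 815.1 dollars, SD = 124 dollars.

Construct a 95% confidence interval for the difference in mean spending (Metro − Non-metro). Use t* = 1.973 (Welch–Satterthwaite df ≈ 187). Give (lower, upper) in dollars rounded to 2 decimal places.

(-76.92, -10.88)

SE₁ = s₁/√n₁ = 143/√198 = 10.1626; SE₂ = 124/√87 = 13.2942.
Independent samples, unequal variances: SE_diff = √(SE₁² + SE₂²) = √(103.27843876 + 176.73575364) = 16.7336.
t* = 1.973, so margin of error = 1.973 × 16.7336 = 33.0154.
Difference in means = 771.2 − 815.1 = -43.9000.
-43.9000 ± 33.0154 → (-76.92, -10.88).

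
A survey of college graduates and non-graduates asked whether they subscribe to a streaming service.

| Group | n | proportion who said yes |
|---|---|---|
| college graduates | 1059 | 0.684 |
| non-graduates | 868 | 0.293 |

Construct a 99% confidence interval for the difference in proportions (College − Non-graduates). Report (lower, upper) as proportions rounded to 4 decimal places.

(0.3368, 0.4452)

The two standard errors are √(0.6840×0.3160/1059) = 0.01429 and √(0.2930×0.7070/868) = 0.01545.
Because the samples are independent, SE_diff = √(0.01429² + 0.01545²) = 0.02105.
Using z* = 2.576 for 99%, ME = 2.576 × 0.02105 = 0.05422.
p̂₁ − p̂₂ = 0.3910; interval 0.3910 ± 0.05422 gives (0.3368, 0.4452).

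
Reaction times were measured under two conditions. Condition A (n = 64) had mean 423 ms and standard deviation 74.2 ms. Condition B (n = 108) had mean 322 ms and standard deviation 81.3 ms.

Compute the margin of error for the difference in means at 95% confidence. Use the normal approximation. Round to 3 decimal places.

SE₁ = s₁/√n₁ = 74.2/√64 = 9.2750; SE₂ = 81.3/√108 = 7.8231.
Independent samples, unequal variances: SE_diff = √(SE₁² + SE₂²) = √(86.025625 + 61.20089361) = 12.1337.
z* = 1.960, so margin of error = 1.960 × 12.1337 = 23.7821.

23.782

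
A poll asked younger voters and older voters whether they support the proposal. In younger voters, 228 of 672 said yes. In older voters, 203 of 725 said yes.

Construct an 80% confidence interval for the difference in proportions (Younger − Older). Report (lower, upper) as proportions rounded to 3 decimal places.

(0.028, 0.091)

First, p̂₁ = 228/672 = 0.3393; p̂₂ = 203/725 = 0.2800.
The two standard errors are √(0.3393×0.6607/672) = 0.01826 and √(0.2800×0.7200/725) = 0.01668.
Because the samples are independent, SE_diff = √(0.01826² + 0.01668²) = 0.02473.
Using z* = 1.282 for 80%, ME = 1.282 × 0.02473 = 0.03170.
p̂₁ − p̂₂ = 0.0593; interval 0.0593 ± 0.03170 gives (0.028, 0.091).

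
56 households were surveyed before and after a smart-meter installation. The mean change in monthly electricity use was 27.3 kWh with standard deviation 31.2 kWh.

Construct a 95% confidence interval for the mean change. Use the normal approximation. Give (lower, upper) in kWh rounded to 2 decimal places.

(19.13, 35.47)

This is a matched-pairs design, so SE = s_d/√n = 31.2/√56 = 4.1693.
Margin = 1.960 × 4.1693 = 8.1718; the interval is 27.3 ± 8.1718 = (19.13, 35.47).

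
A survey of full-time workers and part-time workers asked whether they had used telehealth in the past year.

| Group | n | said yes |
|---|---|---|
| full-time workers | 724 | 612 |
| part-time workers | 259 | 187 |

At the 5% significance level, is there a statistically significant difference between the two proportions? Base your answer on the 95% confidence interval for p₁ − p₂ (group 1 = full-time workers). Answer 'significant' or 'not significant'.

significant

Sample proportions: 612/724 = 0.8453, 187/259 = 0.7220.
Each SE is √(p̂(1−p̂)/n): √(0.8453·0.1547/724) = 0.01344 and √(0.7220·0.2780/259) = 0.02784.
SE(p̂₁ − p̂₂) = √(SE₁² + SE₂²) = √(0.0001806336 + 0.0007750656) = 0.03091, since the two samples are independent.
At 95% confidence z* = 1.960; margin = 1.960 × 0.03091 = 0.06058.
The difference is 0.8453 − 0.7220 = 0.1233, so the interval is 0.1233 ± 0.06058 = (0.06272, 0.18388).
The interval (0.06272, 0.18388) does not contain 0, so the difference is significant.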